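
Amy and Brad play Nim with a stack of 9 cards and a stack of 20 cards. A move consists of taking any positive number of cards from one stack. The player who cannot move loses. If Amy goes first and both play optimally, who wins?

Amy wins

Nim-sum: 9 XOR 20 = 29.
The nim-sum is 29 ≠ 0, so this is an N-position: the player to move can win; Amy has a winning move.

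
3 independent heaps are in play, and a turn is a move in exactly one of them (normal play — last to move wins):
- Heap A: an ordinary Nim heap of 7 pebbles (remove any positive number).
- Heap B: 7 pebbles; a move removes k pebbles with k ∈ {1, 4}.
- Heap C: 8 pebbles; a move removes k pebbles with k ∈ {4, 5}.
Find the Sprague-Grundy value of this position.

Heap A is a plain Nim heap of size 7, so its Grundy value is 7.
For heap B, compute g(0), g(1), … with moves {1, 4}:
g(0) = mex{} = 0
g(1) = mex{0} = 1
g(2) = mex{1} = 0
g(3) = mex{0} = 1
g(4) = mex{0,1} = 2
g(5) = mex{1,2} = 0
g(6) = mex{0} = 1
g(7) = mex{1} = 0
So g(7) = 0.
Grundy values for heap C (subtraction set {4, 5}):
k:     0  1  2  3  4  5  6  7  8
g(k):  0  0  0  0  1  1  1  1  2
So g(8) = 2.
By the Sprague-Grundy theorem, the Grundy value of a sum of independent games is the XOR of the component values.
Combined value = 7 ⊕ 0 ⊕ 2 = 5.

5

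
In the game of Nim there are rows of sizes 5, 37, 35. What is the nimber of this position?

3

Nim-sum: 5 XOR 37 XOR 35 = 3.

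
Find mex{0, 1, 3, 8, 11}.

The values 0, 1 are all present; 2 is the first non-negative integer missing from the set.

2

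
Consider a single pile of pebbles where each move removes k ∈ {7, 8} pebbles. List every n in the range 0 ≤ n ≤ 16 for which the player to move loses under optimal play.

0, 1, 2, 3, 4, 5, 6, 15, 16

Build the Grundy sequence with g(k) = mex{g(k−s) : s ∈ {7, 8}, s ≤ k}:
k:     0  1  2  3  4  5  6  7  8  9 10 11 12 13 14 15 16
g(k):  0  0  0  0  0  0  0  1  1  1  1  1  1  1  2  0  0
The P-positions (g = 0) in 0..16 are 0, 1, 2, 3, 4, 5, 6, 15, 16.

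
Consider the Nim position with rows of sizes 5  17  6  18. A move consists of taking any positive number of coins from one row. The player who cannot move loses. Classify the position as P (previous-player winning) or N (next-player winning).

Nim-sum: 5 ⊕ 17 ⊕ 6 ⊕ 18 = 0.
The nim-sum is 0, so this is a P-position: the player to move is in a losing position under optimal play.

P-position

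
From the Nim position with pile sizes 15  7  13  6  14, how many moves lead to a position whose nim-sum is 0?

3

Write each in binary and XOR column by column:
  1111  (15)
  0111  (7)
  1101  (13)
  0110  (6)
  1110  (14)
  ----
  1101  (13)
The overall nim-sum is X = 13. A pile of size p has a winning move iff p XOR X < p (reduce it to p XOR X).
  15: 15 XOR 13 = 2 < 15 — winning move (to 2).
  7: 7 XOR 13 = 10 ≥ 7 — no move.
  13: 13 XOR 13 = 0 < 13 — winning move (to 0).
  6: 6 XOR 13 = 11 ≥ 6 — no move.
  14: 14 XOR 13 = 3 < 14 — winning move (to 3).
That gives 3 winning moves.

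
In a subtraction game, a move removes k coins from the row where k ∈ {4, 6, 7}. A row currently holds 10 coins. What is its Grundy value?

2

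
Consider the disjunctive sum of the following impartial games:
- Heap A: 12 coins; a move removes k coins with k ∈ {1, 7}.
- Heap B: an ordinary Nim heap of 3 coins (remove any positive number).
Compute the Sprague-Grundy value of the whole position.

3

For heap A, compute g(0), g(1), … with moves {1, 7}:
k:     0  1  2  3  4  5  6  7  8  9 10 11 12
g(k):  0  1  0  1  0  1  0  1  0  1  0  1  0
So g(12) = 0.
Heap B is a plain Nim heap of size 3, so its Grundy value is 3.
By the Sprague-Grundy theorem, the Grundy value of a sum of independent games is the XOR of the component values.
Combined value = 0 XOR 3 = 3.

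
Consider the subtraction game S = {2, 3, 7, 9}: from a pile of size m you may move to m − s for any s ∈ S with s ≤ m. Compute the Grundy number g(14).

2

Grundy values for subtraction set {2, 3, 7, 9}:
k:     0  1  2  3  4  5  6  7  8  9 10 11 12 13 14
g(k):  0  0  1  1  2  0  0  1  1  2  2  0  3  1  2
So g(14) = 2.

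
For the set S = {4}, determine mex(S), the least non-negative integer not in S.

0

0 is not in the set, so the mex is 0.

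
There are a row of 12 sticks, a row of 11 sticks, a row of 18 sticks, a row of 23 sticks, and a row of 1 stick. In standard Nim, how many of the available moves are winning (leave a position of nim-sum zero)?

3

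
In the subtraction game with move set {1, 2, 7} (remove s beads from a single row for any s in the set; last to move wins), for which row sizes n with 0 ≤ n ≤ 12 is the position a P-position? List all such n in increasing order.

0, 3, 6, 9, 12

Build the Grundy sequence with g(k) = mex{g(k−s) : s ∈ {1, 2, 7}, s ≤ k}:
g(0) = mex{} = 0
g(1) = mex{0} = 1
g(2) = mex{0,1} = 2
g(3) = mex{1,2} = 0
g(4) = mex{0,2} = 1
g(5) = mex{0,1} = 2
g(6) = mex{1,2} = 0
g(7) = mex{0,2} = 1
g(8) = mex{0,1} = 2
g(9) = mex{1,2} = 0
g(10) = mex{0,2} = 1
g(11) = mex{0,1} = 2
g(12) = mex{1,2} = 0
The P-positions (g = 0) in 0..12 are 0, 3, 6, 9, 12.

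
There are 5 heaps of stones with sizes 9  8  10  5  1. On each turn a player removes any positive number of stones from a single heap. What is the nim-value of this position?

15

Compute the nim-sum pairwise:
9 ⊕ 8 = 1
1 ⊕ 10 = 11
11 ⊕ 5 = 14
14 ⊕ 1 = 15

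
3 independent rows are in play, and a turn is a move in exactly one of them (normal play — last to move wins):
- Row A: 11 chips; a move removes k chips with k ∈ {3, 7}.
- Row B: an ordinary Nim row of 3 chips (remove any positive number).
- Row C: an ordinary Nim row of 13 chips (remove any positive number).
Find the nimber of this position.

14

For row A, compute g(0), g(1), … with moves {3, 7}:
g(0) = mex{} = 0
g(1) = mex{} = 0
g(2) = mex{} = 0
g(3) = mex{0} = 1
g(4) = mex{0} = 1
g(5) = mex{0} = 1
g(6) = mex{1} = 0
g(7) = mex{0,1} = 2
g(8) = mex{0,1} = 2
g(9) = mex{0} = 1
g(10) = mex{1,2} = 0
g(11) = mex{1,2} = 0
So g(11) = 0.
Row B is a plain Nim row of size 3, so its Grundy value is 3.
Row C is a plain Nim row of size 13, so its Grundy value is 13.
By the Sprague-Grundy theorem, the Grundy value of a sum of independent games is the XOR of the component values.
Combined value = 0 XOR 3 XOR 13 = 14.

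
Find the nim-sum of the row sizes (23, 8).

31

Compute the nim-sum pairwise:
23 ⊕ 8 = 31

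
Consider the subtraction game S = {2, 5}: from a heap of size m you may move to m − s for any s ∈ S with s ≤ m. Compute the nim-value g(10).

Build the Grundy sequence with g(k) = mex{g(k−s) : s ∈ {2, 5}, s ≤ k}:
g(0) = mex{} = 0
g(1) = mex{} = 0
g(2) = mex{0} = 1
g(3) = mex{0} = 1
g(4) = mex{1} = 0
g(5) = mex{0,1} = 2
g(6) = mex{0} = 1
g(7) = mex{1,2} = 0
g(8) = mex{1} = 0
g(9) = mex{0} = 1
g(10) = mex{0,2} = 1
So g(10) = 1.

1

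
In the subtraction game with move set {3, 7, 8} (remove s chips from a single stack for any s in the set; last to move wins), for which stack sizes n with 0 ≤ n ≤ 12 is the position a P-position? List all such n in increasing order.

0, 1, 2, 6, 11, 12

Grundy values for subtraction set {3, 7, 8}:
g(0) = mex{} = 0
g(1) = mex{} = 0
g(2) = mex{} = 0
g(3) = mex{0} = 1
g(4) = mex{0} = 1
g(5) = mex{0} = 1
g(6) = mex{1} = 0
g(7) = mex{0,1} = 2
g(8) = mex{0,1} = 2
g(9) = mex{0} = 1
g(10) = mex{0,1,2} = 3
g(11) = mex{1,2} = 0
g(12) = mex{1} = 0
The P-positions (g = 0) in 0..12 are 0, 1, 2, 6, 11, 12.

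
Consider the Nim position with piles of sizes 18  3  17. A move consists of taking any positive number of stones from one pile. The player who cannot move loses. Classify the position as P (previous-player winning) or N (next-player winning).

P-position

Compute the nim-sum pairwise:
18 ⊕ 3 = 17
17 ⊕ 17 = 0
The nim-sum is 0, so this is a P-position: the player to move is in a losing position under optimal play.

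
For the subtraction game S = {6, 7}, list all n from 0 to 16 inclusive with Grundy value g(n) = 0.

0, 1, 2, 3, 4, 5, 13, 14, 15, 16

Build the Grundy sequence with g(k) = mex{g(k−s) : s ∈ {6, 7}, s ≤ k}:
k:     0  1  2  3  4  5  6  7  8  9 10 11 12 13 14 15 16
g(k):  0  0  0  0  0  0  1  1  1  1  1  1  2  0  0  0  0
The P-positions (g = 0) in 0..16 are 0, 1, 2, 3, 4, 5, 13, 14, 15, 16.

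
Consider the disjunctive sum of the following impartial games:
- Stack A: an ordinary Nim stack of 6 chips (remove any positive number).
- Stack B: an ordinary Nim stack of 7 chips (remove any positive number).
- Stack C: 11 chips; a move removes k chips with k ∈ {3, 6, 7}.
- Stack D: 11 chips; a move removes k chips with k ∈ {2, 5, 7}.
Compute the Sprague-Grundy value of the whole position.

2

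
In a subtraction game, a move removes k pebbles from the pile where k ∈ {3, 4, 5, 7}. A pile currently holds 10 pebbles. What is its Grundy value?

Compute g(0), g(1), … for moves {3, 4, 5, 7}:
g(0) = mex{} = 0
g(1) = mex{} = 0
g(2) = mex{} = 0
g(3) = mex{0} = 1
g(4) = mex{0} = 1
g(5) = mex{0} = 1
g(6) = mex{0,1} = 2
g(7) = mex{0,1} = 2
g(8) = mex{0,1} = 2
g(9) = mex{0,1,2} = 3
g(10) = mex{1,2} = 0
So g(10) = 0.

0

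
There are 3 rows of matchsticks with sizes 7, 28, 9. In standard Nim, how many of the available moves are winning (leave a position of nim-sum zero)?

1

Nim-sum: 7 ^ 28 ^ 9 = 18.
The overall nim-sum is X = 18. A row of size p has a winning move iff p XOR X < p (reduce it to p XOR X).
  7: 7 XOR 18 = 21 ≥ 7 — no move.
  28: 28 XOR 18 = 14 < 28 — winning move (to 14).
  9: 9 XOR 18 = 27 ≥ 9 — no move.
That gives 1 winning move.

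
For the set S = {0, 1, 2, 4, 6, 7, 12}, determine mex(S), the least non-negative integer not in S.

3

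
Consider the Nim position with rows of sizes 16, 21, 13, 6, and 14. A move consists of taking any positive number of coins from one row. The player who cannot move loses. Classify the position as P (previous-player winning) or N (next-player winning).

P-position

Bitwise XOR of the heap sizes:
  10000  (16)
  10101  (21)
  01101  (13)
  00110  (6)
  01110  (14)
  -----
  00000  (0)
The nim-sum is 0, so this is a P-position: the player to move is in a losing position under optimal play.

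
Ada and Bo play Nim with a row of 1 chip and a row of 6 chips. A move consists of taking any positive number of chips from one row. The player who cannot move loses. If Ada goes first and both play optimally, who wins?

Ada wins

Compute the nim-sum pairwise:
1 ^ 6 = 7
The nim-sum is 7 ≠ 0, so this is an N-position: the player to move can win; Ada has a winning move.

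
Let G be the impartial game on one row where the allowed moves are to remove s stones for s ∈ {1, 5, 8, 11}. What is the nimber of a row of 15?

3

Compute g(0), g(1), … for moves {1, 5, 8, 11}:
k:     0  1  2  3  4  5  6  7  8  9 10 11 12 13 14 15
g(k):  0  1  0  1  0  1  0  1  2  3  2  3  2  3  2  3
So g(15) = 3.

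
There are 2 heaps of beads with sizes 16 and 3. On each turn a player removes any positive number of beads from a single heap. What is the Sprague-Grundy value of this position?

19

Nim-sum: 16 ⊕ 3 = 19.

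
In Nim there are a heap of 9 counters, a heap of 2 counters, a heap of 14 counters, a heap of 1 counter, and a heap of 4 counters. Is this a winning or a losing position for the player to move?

Losing position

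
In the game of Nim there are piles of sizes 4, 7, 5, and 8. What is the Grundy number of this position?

14

Bitwise XOR of the heap sizes:
  0100  (4)
  0111  (7)
  0101  (5)
  1000  (8)
  ----
  1110  (14)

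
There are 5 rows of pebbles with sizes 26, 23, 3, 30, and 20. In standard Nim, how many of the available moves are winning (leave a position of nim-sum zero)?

3

Nim-sum: 26 ⊕ 23 ⊕ 3 ⊕ 30 ⊕ 20 = 4.
The overall nim-sum is X = 4. A row of size p has a winning move iff p XOR X < p (reduce it to p XOR X).
  26: 26 XOR 4 = 30 ≥ 26 — no move.
  23: 23 XOR 4 = 19 < 23 — winning move (to 19).
  3: 3 XOR 4 = 7 ≥ 3 — no move.
  30: 30 XOR 4 = 26 < 30 — winning move (to 26).
  20: 20 XOR 4 = 16 < 20 — winning move (to 16).
That gives 3 winning moves.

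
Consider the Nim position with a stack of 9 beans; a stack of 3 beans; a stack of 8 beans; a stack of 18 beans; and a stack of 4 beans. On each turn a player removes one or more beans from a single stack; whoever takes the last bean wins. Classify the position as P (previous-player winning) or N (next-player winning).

N-position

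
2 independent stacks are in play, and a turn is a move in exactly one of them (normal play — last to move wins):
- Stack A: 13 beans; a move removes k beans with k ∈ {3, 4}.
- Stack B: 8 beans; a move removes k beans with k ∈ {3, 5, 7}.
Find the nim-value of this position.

0

For stack A, compute g(0), g(1), … with moves {3, 4}:
g(0) = mex{} = 0
g(1) = mex{} = 0
g(2) = mex{} = 0
g(3) = mex{0} = 1
g(4) = mex{0} = 1
g(5) = mex{0} = 1
g(6) = mex{0,1} = 2
g(7) = mex{1} = 0
g(8) = mex{1} = 0
g(9) = mex{1,2} = 0
g(10) = mex{0,2} = 1
g(11) = mex{0} = 1
g(12) = mex{0} = 1
g(13) = mex{0,1} = 2
So g(13) = 2.
Grundy values for stack B (subtraction set {3, 5, 7}):
k:     0  1  2  3  4  5  6  7  8
g(k):  0  0  0  1  1  1  2  2  2
So g(8) = 2.
By the Sprague-Grundy theorem, the Grundy value of a sum of independent games is the XOR of the component values.
Combined value = 2 XOR 2 = 0.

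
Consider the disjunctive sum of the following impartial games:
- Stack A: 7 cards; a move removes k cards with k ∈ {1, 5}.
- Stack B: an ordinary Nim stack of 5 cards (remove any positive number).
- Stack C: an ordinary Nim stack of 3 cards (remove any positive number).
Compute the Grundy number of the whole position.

7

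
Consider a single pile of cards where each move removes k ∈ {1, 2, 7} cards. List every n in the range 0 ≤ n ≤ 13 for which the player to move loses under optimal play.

0, 3, 6, 9, 12

Compute g(0), g(1), … for moves {1, 2, 7}:
g(0) = mex{} = 0
g(1) = mex{0} = 1
g(2) = mex{0,1} = 2
g(3) = mex{1,2} = 0
g(4) = mex{0,2} = 1
g(5) = mex{0,1} = 2
g(6) = mex{1,2} = 0
g(7) = mex{0,2} = 1
g(8) = mex{0,1} = 2
g(9) = mex{1,2} = 0
g(10) = mex{0,2} = 1
g(11) = mex{0,1} = 2
g(12) = mex{1,2} = 0
g(13) = mex{0,2} = 1
The P-positions (g = 0) in 0..13 are 0, 3, 6, 9, 12.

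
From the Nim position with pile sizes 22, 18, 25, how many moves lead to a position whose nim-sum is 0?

Compute the nim-sum pairwise:
22 ^ 18 = 4
4 ^ 25 = 29
The overall nim-sum is X = 29. A pile of size p has a winning move iff p XOR X < p (reduce it to p XOR X).
  22: 22 XOR 29 = 11 < 22 — winning move (to 11).
  18: 18 XOR 29 = 15 < 18 — winning move (to 15).
  25: 25 XOR 29 = 4 < 25 — winning move (to 4).
That gives 3 winning moves.

3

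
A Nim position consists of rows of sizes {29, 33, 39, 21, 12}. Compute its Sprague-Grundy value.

2

Nim-sum: 29 ^ 33 ^ 39 ^ 21 ^ 12 = 2.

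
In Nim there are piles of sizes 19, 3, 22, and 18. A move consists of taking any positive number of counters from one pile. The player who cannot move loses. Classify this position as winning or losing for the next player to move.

Winning position

Write each in binary and XOR column by column:
  10011  (19)
  00011  (3)
  10110  (22)
  10010  (18)
  -----
  10100  (20)
The nim-sum is 20 ≠ 0, so this is an N-position: the player to move can win.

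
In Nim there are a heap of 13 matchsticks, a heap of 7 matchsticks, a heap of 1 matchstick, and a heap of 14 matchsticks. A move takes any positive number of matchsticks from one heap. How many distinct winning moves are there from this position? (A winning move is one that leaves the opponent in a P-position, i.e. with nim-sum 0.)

3

Nim-sum: 13 XOR 7 XOR 1 XOR 14 = 5.
The overall nim-sum is X = 5. A heap of size p has a winning move iff p XOR X < p (reduce it to p XOR X).
  13: 13 XOR 5 = 8 < 13 — winning move (to 8).
  7: 7 XOR 5 = 2 < 7 — winning move (to 2).
  1: 1 XOR 5 = 4 ≥ 1 — no move.
  14: 14 XOR 5 = 11 < 14 — winning move (to 11).
That gives 3 winning moves.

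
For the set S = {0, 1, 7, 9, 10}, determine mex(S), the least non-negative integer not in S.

2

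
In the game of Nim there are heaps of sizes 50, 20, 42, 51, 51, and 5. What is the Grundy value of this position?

9

Compute the nim-sum pairwise:
50 ^ 20 = 38
38 ^ 42 = 12
12 ^ 51 = 63
63 ^ 51 = 12
12 ^ 5 = 9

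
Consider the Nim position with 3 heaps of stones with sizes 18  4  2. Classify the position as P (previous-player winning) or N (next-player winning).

N-position

Bitwise XOR of the heap sizes:
  10010  (18)
  00100  (4)
  00010  (2)
  -----
  10100  (20)
The nim-sum is 20 ≠ 0, so this is an N-position: the player to move can win.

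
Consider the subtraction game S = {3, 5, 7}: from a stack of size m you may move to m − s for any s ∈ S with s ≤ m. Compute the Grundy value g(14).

Grundy values for subtraction set {3, 5, 7}:
k:     0  1  2  3  4  5  6  7  8  9 10 11 12 13 14
g(k):  0  0  0  1  1  1  2  2  2  3  0  0  0  1  1
So g(14) = 1.

1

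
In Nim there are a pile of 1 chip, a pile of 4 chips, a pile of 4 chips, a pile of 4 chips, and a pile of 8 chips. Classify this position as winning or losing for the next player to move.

Winning position

Compute the nim-sum pairwise:
1 ^ 4 = 5
5 ^ 4 = 1
1 ^ 4 = 5
5 ^ 8 = 13
The nim-sum is 13 ≠ 0, so this is an N-position: the player to move can win.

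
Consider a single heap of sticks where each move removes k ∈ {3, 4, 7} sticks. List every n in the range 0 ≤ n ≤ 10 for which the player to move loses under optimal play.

0, 1, 2, 10

Compute g(0), g(1), … for moves {3, 4, 7}:
k:     0  1  2  3  4  5  6  7  8  9 10
g(k):  0  0  0  1  1  1  2  2  2  3  0
The P-positions (g = 0) in 0..10 are 0, 1, 2, 10.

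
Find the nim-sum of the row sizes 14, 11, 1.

4

Nim-sum: 14 ⊕ 11 ⊕ 1 = 4.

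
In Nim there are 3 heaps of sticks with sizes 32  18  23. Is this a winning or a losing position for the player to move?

In binary:
  100000  (32)
  010010  (18)
  010111  (23)
  ------
  100101  (37)
The nim-sum is 37 ≠ 0, so this is an N-position: the player to move can win.

Winning position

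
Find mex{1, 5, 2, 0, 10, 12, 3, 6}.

4

The values 0, 1, 2, 3 are all present; 4 is the first non-negative integer missing from the set.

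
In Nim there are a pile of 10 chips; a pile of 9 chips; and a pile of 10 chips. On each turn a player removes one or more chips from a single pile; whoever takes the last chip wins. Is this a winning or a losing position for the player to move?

Winning position

Nim-sum: 10 XOR 9 XOR 10 = 9.
The nim-sum is 9 ≠ 0, so this is an N-position: the player to move can win.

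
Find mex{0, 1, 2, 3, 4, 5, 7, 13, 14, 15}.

The values 0, 1, 2, 3, 4, 5 are all present; 6 is the first non-negative integer missing from the set.

6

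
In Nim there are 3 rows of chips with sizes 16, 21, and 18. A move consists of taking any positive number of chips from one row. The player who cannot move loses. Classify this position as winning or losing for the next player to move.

Nim-sum: 16 XOR 21 XOR 18 = 23.
The nim-sum is 23 ≠ 0, so this is an N-position: the player to move can win.

Winning position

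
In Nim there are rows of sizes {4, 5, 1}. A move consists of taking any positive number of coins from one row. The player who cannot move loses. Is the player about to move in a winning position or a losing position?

Losing position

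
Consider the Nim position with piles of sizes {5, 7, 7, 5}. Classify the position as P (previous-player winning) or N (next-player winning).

Nim-sum: 5 ^ 7 ^ 7 ^ 5 = 0.
The nim-sum is 0, so this is a P-position: the player to move is in a losing position under optimal play.

P-position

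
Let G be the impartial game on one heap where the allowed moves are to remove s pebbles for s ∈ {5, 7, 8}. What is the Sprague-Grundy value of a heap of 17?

0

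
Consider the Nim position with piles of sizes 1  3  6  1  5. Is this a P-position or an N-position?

Compute the nim-sum pairwise:
1 ⊕ 3 = 2
2 ⊕ 6 = 4
4 ⊕ 1 = 5
5 ⊕ 5 = 0
The nim-sum is 0, so this is a P-position: the player to move is in a losing position under optimal play.

P-position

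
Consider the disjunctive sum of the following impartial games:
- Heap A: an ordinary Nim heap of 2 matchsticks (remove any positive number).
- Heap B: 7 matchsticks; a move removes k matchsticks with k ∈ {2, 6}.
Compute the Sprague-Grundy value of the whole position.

3

Heap A is a plain Nim heap of size 2, so its Grundy value is 2.
For heap B, compute g(0), g(1), … with moves {2, 6}:
k:     0  1  2  3  4  5  6  7
g(k):  0  0  1  1  0  0  1  1
So g(7) = 1.
The value of a disjunctive sum is the nim-sum of the parts.
Combined value = 2 ⊕ 1 = 3.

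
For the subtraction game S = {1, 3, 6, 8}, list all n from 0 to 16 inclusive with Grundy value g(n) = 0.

Grundy values for subtraction set {1, 3, 6, 8}:
k:     0  1  2  3  4  5  6  7  8  9 10 11 12 13 14 15 16
g(k):  0  1  0  1  0  1  2  3  2  0  1  0  1  0  1  2  3
The P-positions (g = 0) in 0..16 are 0, 2, 4, 9, 11, 13.

0, 2, 4, 9, 11, 13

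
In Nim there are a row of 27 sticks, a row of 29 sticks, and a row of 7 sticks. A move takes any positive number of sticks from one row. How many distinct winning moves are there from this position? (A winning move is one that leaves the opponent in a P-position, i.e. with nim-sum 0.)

Nim-sum: 27 ⊕ 29 ⊕ 7 = 1.
The overall nim-sum is X = 1. A row of size p has a winning move iff p XOR X < p (reduce it to p XOR X).
  27: 27 XOR 1 = 26 < 27 — winning move (to 26).
  29: 29 XOR 1 = 28 < 29 — winning move (to 28).
  7: 7 XOR 1 = 6 < 7 — winning move (to 6).
That gives 3 winning moves.

3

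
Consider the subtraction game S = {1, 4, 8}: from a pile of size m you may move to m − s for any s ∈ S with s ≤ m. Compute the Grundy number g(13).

1

Grundy values for subtraction set {1, 4, 8}:
k:     0  1  2  3  4  5  6  7  8  9 10 11 12 13
g(k):  0  1  0  1  2  0  1  0  1  2  3  2  0  1
So g(13) = 1.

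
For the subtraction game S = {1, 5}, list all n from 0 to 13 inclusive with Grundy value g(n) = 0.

0, 2, 4, 6, 8, 10, 12

Grundy values for subtraction set {1, 5}:
k:     0  1  2  3  4  5  6  7  8  9 10 11 12 13
g(k):  0  1  0  1  0  1  0  1  0  1  0  1  0  1
The P-positions (g = 0) in 0..13 are 0, 2, 4, 6, 8, 10, 12.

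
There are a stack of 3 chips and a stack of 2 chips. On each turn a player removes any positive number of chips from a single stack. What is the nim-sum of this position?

1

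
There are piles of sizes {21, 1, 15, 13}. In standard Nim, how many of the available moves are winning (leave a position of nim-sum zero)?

1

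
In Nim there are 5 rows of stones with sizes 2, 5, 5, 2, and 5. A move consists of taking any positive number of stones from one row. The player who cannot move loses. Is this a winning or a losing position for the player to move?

Winning position

Write each in binary and XOR column by column:
  010  (2)
  101  (5)
  101  (5)
  010  (2)
  101  (5)
  ---
  101  (5)
The nim-sum is 5 ≠ 0, so this is an N-position: the player to move can win.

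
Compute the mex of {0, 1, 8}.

2

The values 0, 1 are all present; 2 is the first non-negative integer missing from the set.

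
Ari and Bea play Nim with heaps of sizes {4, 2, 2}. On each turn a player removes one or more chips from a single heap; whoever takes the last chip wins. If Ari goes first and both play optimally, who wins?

Compute the nim-sum pairwise:
4 ^ 2 = 6
6 ^ 2 = 4
The nim-sum is 4 ≠ 0, so this is an N-position: the player to move can win; Ari has a winning move.

Ari wins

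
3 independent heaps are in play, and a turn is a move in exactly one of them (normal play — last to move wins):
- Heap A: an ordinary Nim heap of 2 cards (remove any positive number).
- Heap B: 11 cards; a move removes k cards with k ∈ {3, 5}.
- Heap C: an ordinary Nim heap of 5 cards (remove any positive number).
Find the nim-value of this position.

Heap A is a plain Nim heap of size 2, so its Grundy value is 2.
Grundy values for heap B (subtraction set {3, 5}):
k:     0  1  2  3  4  5  6  7  8  9 10 11
g(k):  0  0  0  1  1  1  2  2  0  0  0  1
So g(11) = 1.
Heap C is a plain Nim heap of size 5, so its Grundy value is 5.
By the Sprague-Grundy theorem, the Grundy value of a sum of independent games is the XOR of the component values.
Combined value = 2 ⊕ 1 ⊕ 5 = 6.

6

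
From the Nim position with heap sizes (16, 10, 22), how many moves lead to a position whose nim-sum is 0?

Write each in binary and XOR column by column:
  10000  (16)
  01010  (10)
  10110  (22)
  -----
  01100  (12)
The overall nim-sum is X = 12. A heap of size p has a winning move iff p XOR X < p (reduce it to p XOR X).
  16: 16 XOR 12 = 28 ≥ 16 — no move.
  10: 10 XOR 12 = 6 < 10 — winning move (to 6).
  22: 22 XOR 12 = 26 ≥ 22 — no move.
That gives 1 winning move.

1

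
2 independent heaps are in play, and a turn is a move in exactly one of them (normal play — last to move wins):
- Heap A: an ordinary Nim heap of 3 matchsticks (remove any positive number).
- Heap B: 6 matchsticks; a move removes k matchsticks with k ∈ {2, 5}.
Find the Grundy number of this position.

2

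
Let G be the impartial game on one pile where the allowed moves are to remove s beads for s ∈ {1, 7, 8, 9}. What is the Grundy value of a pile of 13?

3

Build the Grundy sequence with g(k) = mex{g(k−s) : s ∈ {1, 7, 8, 9}, s ≤ k}:
k:     0  1  2  3  4  5  6  7  8  9 10 11 12 13
g(k):  0  1  0  1  0  1  0  1  2  3  2  3  2  3
So g(13) = 3.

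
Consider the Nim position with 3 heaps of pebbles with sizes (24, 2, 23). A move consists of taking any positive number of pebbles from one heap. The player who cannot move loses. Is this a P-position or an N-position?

N-position

In binary:
  11000  (24)
  00010  (2)
  10111  (23)
  -----
  01101  (13)
The nim-sum is 13 ≠ 0, so this is an N-position: the player to move can win.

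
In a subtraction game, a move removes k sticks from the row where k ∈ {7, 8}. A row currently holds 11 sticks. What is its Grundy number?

Build the Grundy sequence with g(k) = mex{g(k−s) : s ∈ {7, 8}, s ≤ k}:
k:     0  1  2  3  4  5  6  7  8  9 10 11
g(k):  0  0  0  0  0  0  0  1  1  1  1  1
So g(11) = 1.

1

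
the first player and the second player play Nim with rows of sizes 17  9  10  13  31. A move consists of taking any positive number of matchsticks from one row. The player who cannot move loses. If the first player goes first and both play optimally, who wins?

Compute the nim-sum pairwise:
17 ^ 9 = 24
24 ^ 10 = 18
18 ^ 13 = 31
31 ^ 31 = 0
The nim-sum is 0, so this is a P-position: the player to move is in a losing position under optimal play; the first player is about to move from it and so loses — the second player wins.

the second player wins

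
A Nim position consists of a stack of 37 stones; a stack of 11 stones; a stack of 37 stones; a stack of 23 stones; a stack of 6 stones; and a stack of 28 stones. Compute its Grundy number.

6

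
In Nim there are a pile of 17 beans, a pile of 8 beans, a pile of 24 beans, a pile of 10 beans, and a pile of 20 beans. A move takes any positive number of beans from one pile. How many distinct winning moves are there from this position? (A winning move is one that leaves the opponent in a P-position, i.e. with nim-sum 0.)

Compute the nim-sum pairwise:
17 ^ 8 = 25
25 ^ 24 = 1
1 ^ 10 = 11
11 ^ 20 = 31
The overall nim-sum is X = 31. A pile of size p has a winning move iff p XOR X < p (reduce it to p XOR X).
  17: 17 XOR 31 = 14 < 17 — winning move (to 14).
  8: 8 XOR 31 = 23 ≥ 8 — no move.
  24: 24 XOR 31 = 7 < 24 — winning move (to 7).
  10: 10 XOR 31 = 21 ≥ 10 — no move.
  20: 20 XOR 31 = 11 < 20 — winning move (to 11).
That gives 3 winning moves.

3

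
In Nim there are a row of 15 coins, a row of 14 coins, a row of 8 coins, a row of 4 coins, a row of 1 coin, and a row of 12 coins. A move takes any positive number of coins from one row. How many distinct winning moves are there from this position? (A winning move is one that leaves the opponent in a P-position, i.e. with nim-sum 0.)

0

Nim-sum: 15 ⊕ 14 ⊕ 8 ⊕ 4 ⊕ 1 ⊕ 12 = 0.
The nim-sum is already 0, so every move leaves a nonzero nim-sum — there are no winning moves.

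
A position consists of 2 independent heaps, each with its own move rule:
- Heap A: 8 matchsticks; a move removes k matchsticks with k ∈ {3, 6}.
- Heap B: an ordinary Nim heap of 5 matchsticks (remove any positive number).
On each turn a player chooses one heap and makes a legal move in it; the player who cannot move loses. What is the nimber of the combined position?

7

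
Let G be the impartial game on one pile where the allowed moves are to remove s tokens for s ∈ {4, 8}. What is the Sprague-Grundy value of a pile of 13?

0

Build the Grundy sequence with g(k) = mex{g(k−s) : s ∈ {4, 8}, s ≤ k}:
g(0) = mex{} = 0
g(1) = mex{} = 0
g(2) = mex{} = 0
g(3) = mex{} = 0
g(4) = mex{0} = 1
g(5) = mex{0} = 1
g(6) = mex{0} = 1
g(7) = mex{0} = 1
g(8) = mex{0,1} = 2
g(9) = mex{0,1} = 2
g(10) = mex{0,1} = 2
g(11) = mex{0,1} = 2
g(12) = mex{1,2} = 0
g(13) = mex{1,2} = 0
So g(13) = 0.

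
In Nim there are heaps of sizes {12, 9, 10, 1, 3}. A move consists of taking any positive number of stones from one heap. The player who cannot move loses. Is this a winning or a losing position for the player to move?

Winning position

Write each in binary and XOR column by column:
  1100  (12)
  1001  (9)
  1010  (10)
  0001  (1)
  0011  (3)
  ----
  1101  (13)
The nim-sum is 13 ≠ 0, so this is an N-position: the player to move can win.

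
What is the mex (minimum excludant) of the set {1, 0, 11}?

The values 0, 1 are all present; 2 is the first non-negative integer missing from the set.

2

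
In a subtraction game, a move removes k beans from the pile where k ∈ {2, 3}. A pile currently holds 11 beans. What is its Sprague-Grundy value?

0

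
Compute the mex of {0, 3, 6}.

0 is in the set but 1 is not, so the mex is 1.

1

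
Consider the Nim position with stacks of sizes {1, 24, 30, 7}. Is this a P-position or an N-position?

P-position

Bitwise XOR of the heap sizes:
  00001  (1)
  11000  (24)
  11110  (30)
  00111  (7)
  -----
  00000  (0)
The nim-sum is 0, so this is a P-position: the player to move is in a losing position under optimal play.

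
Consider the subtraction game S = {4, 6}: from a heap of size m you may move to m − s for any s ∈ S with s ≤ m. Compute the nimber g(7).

Grundy values for subtraction set {4, 6}:
g(0) = mex{} = 0
g(1) = mex{} = 0
g(2) = mex{} = 0
g(3) = mex{} = 0
g(4) = mex{0} = 1
g(5) = mex{0} = 1
g(6) = mex{0} = 1
g(7) = mex{0} = 1
So g(7) = 1.

1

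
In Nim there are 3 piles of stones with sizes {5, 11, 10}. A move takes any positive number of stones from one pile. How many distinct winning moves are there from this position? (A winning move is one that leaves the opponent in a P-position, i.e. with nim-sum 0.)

1

In binary:
  0101  (5)
  1011  (11)
  1010  (10)
  ----
  0100  (4)
The overall nim-sum is X = 4. A pile of size p has a winning move iff p XOR X < p (reduce it to p XOR X).
  5: 5 XOR 4 = 1 < 5 — winning move (to 1).
  11: 11 XOR 4 = 15 ≥ 11 — no move.
  10: 10 XOR 4 = 14 ≥ 10 — no move.
That gives 1 winning move.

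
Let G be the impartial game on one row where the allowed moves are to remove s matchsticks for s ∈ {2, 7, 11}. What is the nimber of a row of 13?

0

Compute g(0), g(1), … for moves {2, 7, 11}:
k:     0  1  2  3  4  5  6  7  8  9 10 11 12 13
g(k):  0  0  1  1  0  0  1  1  2  0  0  1  1  0
So g(13) = 0.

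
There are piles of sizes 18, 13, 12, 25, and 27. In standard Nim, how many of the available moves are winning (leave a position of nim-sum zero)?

3

Nim-sum: 18 ^ 13 ^ 12 ^ 25 ^ 27 = 17.
The overall nim-sum is X = 17. A pile of size p has a winning move iff p XOR X < p (reduce it to p XOR X).
  18: 18 XOR 17 = 3 < 18 — winning move (to 3).
  13: 13 XOR 17 = 28 ≥ 13 — no move.
  12: 12 XOR 17 = 29 ≥ 12 — no move.
  25: 25 XOR 17 = 8 < 25 — winning move (to 8).
  27: 27 XOR 17 = 10 < 27 — winning move (to 10).
That gives 3 winning moves.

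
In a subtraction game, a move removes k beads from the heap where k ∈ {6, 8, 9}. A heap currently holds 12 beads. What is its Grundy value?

2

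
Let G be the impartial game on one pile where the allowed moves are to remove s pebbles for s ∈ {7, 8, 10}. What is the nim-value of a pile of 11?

1

Compute g(0), g(1), … for moves {7, 8, 10}:
g(0) = mex{} = 0
g(1) = mex{} = 0
g(2) = mex{} = 0
g(3) = mex{} = 0
g(4) = mex{} = 0
g(5) = mex{} = 0
g(6) = mex{} = 0
g(7) = mex{0} = 1
g(8) = mex{0} = 1
g(9) = mex{0} = 1
g(10) = mex{0} = 1
g(11) = mex{0} = 1
So g(11) = 1.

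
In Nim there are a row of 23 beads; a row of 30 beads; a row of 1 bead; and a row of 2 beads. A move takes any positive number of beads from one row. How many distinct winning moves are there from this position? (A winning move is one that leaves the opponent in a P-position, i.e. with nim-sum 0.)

1

Bitwise XOR of the heap sizes:
  10111  (23)
  11110  (30)
  00001  (1)
  00010  (2)
  -----
  01010  (10)
The overall nim-sum is X = 10. A row of size p has a winning move iff p XOR X < p (reduce it to p XOR X).
  23: 23 XOR 10 = 29 ≥ 23 — no move.
  30: 30 XOR 10 = 20 < 30 — winning move (to 20).
  1: 1 XOR 10 = 11 ≥ 1 — no move.
  2: 2 XOR 10 = 8 ≥ 2 — no move.
That gives 1 winning move.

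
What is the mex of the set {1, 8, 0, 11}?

The values 0, 1 are all present; 2 is the first non-negative integer missing from the set.

2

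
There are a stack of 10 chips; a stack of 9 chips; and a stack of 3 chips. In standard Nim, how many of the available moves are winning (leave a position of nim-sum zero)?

0

Bitwise XOR of the heap sizes:
  1010  (10)
  1001  (9)
  0011  (3)
  ----
  0000  (0)
The nim-sum is already 0, so every move leaves a nonzero nim-sum — there are no winning moves.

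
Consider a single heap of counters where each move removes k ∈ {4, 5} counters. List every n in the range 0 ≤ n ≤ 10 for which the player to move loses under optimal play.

0, 1, 2, 3, 9, 10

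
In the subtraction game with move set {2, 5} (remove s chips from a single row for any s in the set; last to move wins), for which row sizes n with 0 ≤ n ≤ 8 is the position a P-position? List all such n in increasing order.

Compute g(0), g(1), … for moves {2, 5}:
k:     0  1  2  3  4  5  6  7  8
g(k):  0  0  1  1  0  2  1  0  0
The P-positions (g = 0) in 0..8 are 0, 1, 4, 7, 8.

0, 1, 4, 7, 8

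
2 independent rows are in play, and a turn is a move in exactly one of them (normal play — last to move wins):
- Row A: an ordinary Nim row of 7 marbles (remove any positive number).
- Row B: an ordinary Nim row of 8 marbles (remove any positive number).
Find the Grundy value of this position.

Row A is a plain Nim row of size 7, so its Grundy value is 7.
Row B is a plain Nim row of size 8, so its Grundy value is 8.
The value of a disjunctive sum is the nim-sum of the parts.
Combined value = 7 XOR 8 = 15.

15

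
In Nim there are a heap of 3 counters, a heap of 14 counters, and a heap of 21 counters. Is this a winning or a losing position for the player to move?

Winning position

Nim-sum: 3 XOR 14 XOR 21 = 24.
The nim-sum is 24 ≠ 0, so this is an N-position: the player to move can win.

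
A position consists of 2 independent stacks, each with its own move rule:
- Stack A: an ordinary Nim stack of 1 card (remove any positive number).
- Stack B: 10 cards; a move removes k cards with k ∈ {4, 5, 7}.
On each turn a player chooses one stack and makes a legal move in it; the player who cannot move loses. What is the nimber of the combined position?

3

Stack A is a plain Nim stack of size 1, so its Grundy value is 1.
Build the Grundy sequence for stack B with g(k) = mex{g(k−s) : s ∈ {4, 5, 7}, s ≤ k}:
k:     0  1  2  3  4  5  6  7  8  9 10
g(k):  0  0  0  0  1  1  1  1  2  2  2
So g(10) = 2.
The value of a disjunctive sum is the nim-sum of the parts.
Combined value = 1 XOR 2 = 3.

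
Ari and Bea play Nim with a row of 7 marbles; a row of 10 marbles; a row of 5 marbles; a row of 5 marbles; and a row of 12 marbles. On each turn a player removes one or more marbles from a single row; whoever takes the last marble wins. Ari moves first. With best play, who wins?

Ari wins

Compute the nim-sum pairwise:
7 ⊕ 10 = 13
13 ⊕ 5 = 8
8 ⊕ 5 = 13
13 ⊕ 12 = 1
The nim-sum is 1 ≠ 0, so this is an N-position: the player to move can win; Ari has a winning move.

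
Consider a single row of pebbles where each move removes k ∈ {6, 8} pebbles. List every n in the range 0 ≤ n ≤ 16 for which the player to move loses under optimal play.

0, 1, 2, 3, 4, 5, 14, 15, 16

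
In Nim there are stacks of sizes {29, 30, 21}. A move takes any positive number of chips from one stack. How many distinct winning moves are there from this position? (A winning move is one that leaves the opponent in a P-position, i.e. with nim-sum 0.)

3

In binary:
  11101  (29)
  11110  (30)
  10101  (21)
  -----
  10110  (22)
The overall nim-sum is X = 22. A stack of size p has a winning move iff p XOR X < p (reduce it to p XOR X).
  29: 29 XOR 22 = 11 < 29 — winning move (to 11).
  30: 30 XOR 22 = 8 < 30 — winning move (to 8).
  21: 21 XOR 22 = 3 < 21 — winning move (to 3).
That gives 3 winning moves.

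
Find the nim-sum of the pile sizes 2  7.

5

Compute the nim-sum pairwise:
2 ^ 7 = 5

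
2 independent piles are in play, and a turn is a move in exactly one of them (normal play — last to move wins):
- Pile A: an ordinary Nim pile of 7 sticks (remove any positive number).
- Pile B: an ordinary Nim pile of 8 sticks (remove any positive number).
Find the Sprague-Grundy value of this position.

Pile A is a plain Nim pile of size 7, so its Grundy value is 7.
Pile B is a plain Nim pile of size 8, so its Grundy value is 8.
The value of a disjunctive sum is the nim-sum of the parts.
Combined value = 7 ⊕ 8 = 15.

15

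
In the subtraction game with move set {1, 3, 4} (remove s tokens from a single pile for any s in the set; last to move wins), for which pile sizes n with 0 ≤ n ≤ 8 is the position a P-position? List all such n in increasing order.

0, 2, 7

Compute g(0), g(1), … for moves {1, 3, 4}:
g(0) = mex{} = 0
g(1) = mex{0} = 1
g(2) = mex{1} = 0
g(3) = mex{0} = 1
g(4) = mex{0,1} = 2
g(5) = mex{0,1,2} = 3
g(6) = mex{0,1,3} = 2
g(7) = mex{1,2} = 0
g(8) = mex{0,2,3} = 1
The P-positions (g = 0) in 0..8 are 0, 2, 7.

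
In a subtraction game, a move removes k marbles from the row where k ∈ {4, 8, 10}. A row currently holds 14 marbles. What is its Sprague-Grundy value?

Compute g(0), g(1), … for moves {4, 8, 10}:
g(0) = mex{} = 0
g(1) = mex{} = 0
g(2) = mex{} = 0
g(3) = mex{} = 0
g(4) = mex{0} = 1
g(5) = mex{0} = 1
g(6) = mex{0} = 1
g(7) = mex{0} = 1
g(8) = mex{0,1} = 2
g(9) = mex{0,1} = 2
g(10) = mex{0,1} = 2
g(11) = mex{0,1} = 2
g(12) = mex{0,1,2} = 3
g(13) = mex{0,1,2} = 3
g(14) = mex{1,2} = 0
So g(14) = 0.

0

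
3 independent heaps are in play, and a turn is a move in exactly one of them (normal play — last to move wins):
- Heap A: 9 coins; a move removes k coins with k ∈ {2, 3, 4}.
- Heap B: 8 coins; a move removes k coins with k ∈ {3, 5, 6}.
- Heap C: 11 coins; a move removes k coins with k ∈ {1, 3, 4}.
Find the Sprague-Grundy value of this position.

1

Grundy values for heap A (subtraction set {2, 3, 4}):
k:     0  1  2  3  4  5  6  7  8  9
g(k):  0  0  1  1  2  2  0  0  1  1
So g(9) = 1.
Grundy values for heap B (subtraction set {3, 5, 6}):
g(0) = mex{} = 0
g(1) = mex{} = 0
g(2) = mex{} = 0
g(3) = mex{0} = 1
g(4) = mex{0} = 1
g(5) = mex{0} = 1
g(6) = mex{0,1} = 2
g(7) = mex{0,1} = 2
g(8) = mex{0,1} = 2
So g(8) = 2.
Build the Grundy sequence for heap C with g(k) = mex{g(k−s) : s ∈ {1, 3, 4}, s ≤ k}:
g(0) = mex{} = 0
g(1) = mex{0} = 1
g(2) = mex{1} = 0
g(3) = mex{0} = 1
g(4) = mex{0,1} = 2
g(5) = mex{0,1,2} = 3
g(6) = mex{0,1,3} = 2
g(7) = mex{1,2} = 0
g(8) = mex{0,2,3} = 1
g(9) = mex{1,2,3} = 0
g(10) = mex{0,2} = 1
g(11) = mex{0,1} = 2
So g(11) = 2.
The value of a disjunctive sum is the nim-sum of the parts.
Combined value = 1 XOR 2 XOR 2 = 1.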